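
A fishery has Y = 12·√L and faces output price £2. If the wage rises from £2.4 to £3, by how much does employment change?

From P·MP_L = w with MP_L = 6·L^(-1/2), the labor demand is L(w) = (12/w)^(2).
At w = 2.4: L = 25. At w = 3: L = 16.
ΔL = 16 − 25 = -9.

ΔL = -9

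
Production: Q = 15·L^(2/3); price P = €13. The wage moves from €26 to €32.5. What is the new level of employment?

L* = 64

From P·MP_L = w with MP_L = 10·L^(-1/3), the labor demand is L(w) = (130/w)^(3).
At w = 26: L = 125. At w = 32.5: L = 64.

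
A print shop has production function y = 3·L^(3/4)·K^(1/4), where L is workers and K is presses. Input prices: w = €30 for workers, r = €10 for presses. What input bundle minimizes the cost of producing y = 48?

L* = 16, K* = 16

Cost minimization requires the marginal rate of technical substitution to equal the input-price ratio: MP_L/MP_K = w/r.
Here MP_L/MP_K = (3/4)·(K/L)/(1/4) = 3·(K/L). Setting this equal to 30/10 = 3 gives K = L.
Substituting into y = 48: 3·L^(3/4)·(L)^(1/4) = 48.
Solving, L = 16 and K = 16.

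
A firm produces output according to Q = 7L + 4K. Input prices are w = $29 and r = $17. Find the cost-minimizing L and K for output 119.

The inputs are perfect substitutes, so the firm uses whichever has the lower cost per unit of output.
Cost per unit of output via L is w/7 = 29/7; via K it is r/4 = 4.25. L is cheaper.
Producing Q = 119 with L alone: L = 17, K = 0.

L* = 17, K* = 0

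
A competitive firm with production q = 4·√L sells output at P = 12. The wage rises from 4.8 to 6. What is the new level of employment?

L* = 16

From P·MP_L = w with MP_L = 2·L^(-1/2), the labor demand is L(w) = (24/w)^(2).
At w = 4.8: L = 25. At w = 6: L = 16.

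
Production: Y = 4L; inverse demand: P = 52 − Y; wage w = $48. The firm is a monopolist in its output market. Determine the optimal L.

L* = 5

Marginal revenue from the inverse demand is MR = 52 − 2Y.
The marginal product is MP_L = 4.
A monopolist hires until marginal revenue product equals the wage: MR·MP_L = w.
(52 − 8L)·4 = 48, so L = 5.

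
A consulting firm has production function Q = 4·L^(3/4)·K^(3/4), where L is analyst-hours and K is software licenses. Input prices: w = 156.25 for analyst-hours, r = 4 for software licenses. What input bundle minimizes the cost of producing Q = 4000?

L* = 16, K* = 625

Cost minimization requires the marginal rate of technical substitution to equal the input-price ratio: MP_L/MP_K = w/r.
Here MP_L/MP_K = (3/4)·(K/L)/(3/4) = (K/L). Setting this equal to 156.25/4 = 39.0625 gives K = 39.0625L.
Substituting into Q = 4000: 4·L^(3/4)·(39.0625L)^(3/4) = 4000.
Solving, L = 16 and K = 625.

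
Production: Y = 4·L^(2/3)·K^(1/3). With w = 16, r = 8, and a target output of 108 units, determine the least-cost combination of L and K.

Cost minimization requires the marginal rate of technical substitution to equal the input-price ratio: MP_L/MP_K = w/r.
Here MP_L/MP_K = (2/3)·(K/L)/(1/3) = 2·(K/L). Setting this equal to 16/8 = 2 gives K = L.
Substituting into Y = 108: 4·L^(2/3)·(L)^(1/3) = 108.
Solving, L = 27 and K = 27.

L* = 27, K* = 27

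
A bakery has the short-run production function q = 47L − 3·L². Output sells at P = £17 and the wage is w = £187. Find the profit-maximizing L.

The marginal product of L is MP_L = 47 − 6L.
A price-taking firm hires until the value of the marginal product equals the wage: P·MP_L = w, so 17·(47 − 6L) = 187.
Then 47 − 6L = 11, giving L = 6.

L* = 6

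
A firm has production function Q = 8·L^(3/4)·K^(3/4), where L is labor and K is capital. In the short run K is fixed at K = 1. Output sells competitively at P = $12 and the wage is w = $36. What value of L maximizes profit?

With K = 1, MP_L = (3/4)·8·L^(-1/4)·1^(3/4) = 6·L^(-1/4).
Profit maximization for a price taker requires P·MP_L = w: 12·6·L^(-1/4) = 36.
So L^(-1/4) = 0.5, which gives L = 16.

L* = 16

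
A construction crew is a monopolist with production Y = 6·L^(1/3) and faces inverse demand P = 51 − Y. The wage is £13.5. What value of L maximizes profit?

L* = 8

Marginal revenue from the inverse demand is MR = 51 − 2Y.
The marginal product is MP_L = 2·L^(-2/3).
A monopolist hires until marginal revenue product equals the wage: MR·MP_L = w.
At L, Y = 6·L^(1/3). Substituting and solving: (51 − 12·L^(1/3))·2·L^(-2/3) = 13.5 gives L = 8.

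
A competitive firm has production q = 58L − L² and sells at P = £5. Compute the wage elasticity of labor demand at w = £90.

From P·MP_L = w with MP_L = 58 − 2L, labor demand is L(w) = (58 − w/5)/2.
dL/dw = −1/(10) = -0.1.
At w = 90, L = 20, so ε = (dL/dw)·(w/L) = (-0.1)·(90/20) = -0.45.

ε = -0.45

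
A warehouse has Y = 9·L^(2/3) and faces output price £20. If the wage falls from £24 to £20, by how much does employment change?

From P·MP_L = w with MP_L = 6·L^(-1/3), the labor demand is L(w) = (120/w)^(3).
At w = 24: L = 125. At w = 20: L = 216.
ΔL = 216 − 125 = 91.

ΔL = 91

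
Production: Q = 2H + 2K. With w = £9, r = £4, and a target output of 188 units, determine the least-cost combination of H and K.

The inputs are perfect substitutes, so the firm uses whichever has the lower cost per unit of output.
Cost per unit of output via H is w/2 = 4.5; via K it is r/2 = 2. K is cheaper.
Producing Q = 188 with K alone: H = 0, K = 94.

H* = 0, K* = 94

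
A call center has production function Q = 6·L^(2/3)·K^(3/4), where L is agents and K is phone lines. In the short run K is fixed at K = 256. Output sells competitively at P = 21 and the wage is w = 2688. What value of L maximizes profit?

L* = 8

With K = 256, MP_L = (2/3)·6·L^(-1/3)·256^(3/4) = 256·L^(-1/3).
Profit maximization for a price taker requires P·MP_L = w: 21·256·L^(-1/3) = 2688.
So L^(-1/3) = 0.5, which gives L = 8.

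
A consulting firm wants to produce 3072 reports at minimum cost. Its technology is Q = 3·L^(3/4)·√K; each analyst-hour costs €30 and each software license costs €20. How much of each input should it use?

L* = 256, K* = 256

Cost minimization requires the marginal rate of technical substitution to equal the input-price ratio: MP_L/MP_K = w/r.
Here MP_L/MP_K = (3/4)·(K/L)/(1/2) = 1.5·(K/L). Setting this equal to 30/20 = 1.5 gives K = L.
Substituting into Q = 3072: 3·L^(3/4)·(L)^(1/2) = 3072.
Solving, L = 256 and K = 256.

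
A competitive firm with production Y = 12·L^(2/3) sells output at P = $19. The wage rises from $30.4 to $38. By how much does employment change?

ΔL = -61

From P·MP_L = w with MP_L = 8·L^(-1/3), the labor demand is L(w) = (152/w)^(3).
At w = 30.4: L = 125. At w = 38: L = 64.
ΔL = 64 − 125 = -61.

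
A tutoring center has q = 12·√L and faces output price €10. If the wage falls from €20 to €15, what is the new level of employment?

From P·MP_L = w with MP_L = 6·L^(-1/2), the labor demand is L(w) = (60/w)^(2).
At w = 20: L = 9. At w = 15: L = 16.

L* = 16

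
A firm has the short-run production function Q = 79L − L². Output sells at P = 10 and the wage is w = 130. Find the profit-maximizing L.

L* = 33

The marginal product of L is MP_L = 79 − 2L.
A price-taking firm hires until the value of the marginal product equals the wage: P·MP_L = w, so 10·(79 − 2L) = 130.
Then 79 − 2L = 13, giving L = 33.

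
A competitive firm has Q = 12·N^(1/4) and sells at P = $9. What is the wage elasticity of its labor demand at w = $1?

ε = -4/3

MP_N = (1/4)·12·N^(-3/4), so P·MP_N = w gives 27·N^(-3/4) = w.
Solving, N(w) = (27/w)^(4/3). This is a constant-elasticity form: N ∝ w^(−4/3), so ε = −4/3.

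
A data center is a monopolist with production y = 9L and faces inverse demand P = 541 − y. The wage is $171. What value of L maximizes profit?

Marginal revenue from the inverse demand is MR = 541 − 2y.
The marginal product is MP_L = 9.
A monopolist hires until marginal revenue product equals the wage: MR·MP_L = w.
(541 − 18L)·9 = 171, so L = 29.

L* = 29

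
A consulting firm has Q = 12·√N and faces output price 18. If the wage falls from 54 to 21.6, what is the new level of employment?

From P·MP_N = w with MP_N = 6·N^(-1/2), the labor demand is N(w) = (108/w)^(2).
At w = 54: N = 4. At w = 21.6: N = 25.

N* = 25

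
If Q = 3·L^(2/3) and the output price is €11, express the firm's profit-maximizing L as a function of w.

L(w) = 10648/w³

MP_L = (2/3)·3·L^(-1/3) = 2·L^(-1/3).
Setting P·MP_L = w: 22·L^(-1/3) = w.
Solving for L: L^(-1/3) = w/22, so L = (22/w)^(3).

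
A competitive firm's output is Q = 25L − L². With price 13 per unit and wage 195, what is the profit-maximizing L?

L* = 5

The marginal product of L is MP_L = 25 − 2L.
A price-taking firm hires until the value of the marginal product equals the wage: P·MP_L = w, so 13·(25 − 2L) = 195.
Then 25 − 2L = 15, giving L = 5.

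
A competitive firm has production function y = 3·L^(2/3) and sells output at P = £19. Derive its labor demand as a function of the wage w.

L(w) = 54872/w³

MP_L = (2/3)·3·L^(-1/3) = 2·L^(-1/3).
Setting P·MP_L = w: 38·L^(-1/3) = w.
Solving for L: L^(-1/3) = w/38, so L = (38/w)^(3).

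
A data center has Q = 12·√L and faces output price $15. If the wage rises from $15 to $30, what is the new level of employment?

From P·MP_L = w with MP_L = 6·L^(-1/2), the labor demand is L(w) = (90/w)^(2).
At w = 15: L = 36. At w = 30: L = 9.

L* = 9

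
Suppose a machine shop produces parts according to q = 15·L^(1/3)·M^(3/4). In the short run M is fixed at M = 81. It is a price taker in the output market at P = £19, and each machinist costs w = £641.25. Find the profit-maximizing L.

L* = 8

With M = 81, MP_L = (1/3)·15·L^(-2/3)·81^(3/4) = 135·L^(-2/3).
Profit maximization for a price taker requires P·MP_L = w: 19·135·L^(-2/3) = 641.25.
So L^(-2/3) = 0.25, which gives L = 8.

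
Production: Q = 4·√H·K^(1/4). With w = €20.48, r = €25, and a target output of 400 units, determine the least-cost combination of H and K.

H* = 625, K* = 256

Cost minimization requires the marginal rate of technical substitution to equal the input-price ratio: MP_H/MP_K = w/r.
Here MP_H/MP_K = (1/2)·(K/H)/(1/4) = 2·(K/H). Setting this equal to 20.48/25 = 0.8192 gives K = 0.4096H.
Substituting into Q = 400: 4·H^(1/2)·(0.4096H)^(1/4) = 400.
Solving, H = 625 and K = 256.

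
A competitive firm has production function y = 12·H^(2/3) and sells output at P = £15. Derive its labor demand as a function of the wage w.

H(w) = 1728000/w³

MP_H = (2/3)·12·H^(-1/3) = 8·H^(-1/3).
Setting P·MP_H = w: 120·H^(-1/3) = w.
Solving for H: H^(-1/3) = w/120, so H = (120/w)^(3).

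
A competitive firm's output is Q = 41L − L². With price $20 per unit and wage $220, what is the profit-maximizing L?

L* = 15

The marginal product of L is MP_L = 41 − 2L.
A price-taking firm hires until the value of the marginal product equals the wage: P·MP_L = w, so 20·(41 − 2L) = 220.
Then 41 − 2L = 11, giving L = 15.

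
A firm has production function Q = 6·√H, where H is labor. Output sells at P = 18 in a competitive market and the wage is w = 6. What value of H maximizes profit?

H* = 81

MP_H = (1/2)·6·H^(-1/2) = 3·H^(-1/2).
Profit maximization for a price taker requires P·MP_H = w: 18·3·H^(-1/2) = 6.
So H^(-1/2) = 1/9, which gives H = 81.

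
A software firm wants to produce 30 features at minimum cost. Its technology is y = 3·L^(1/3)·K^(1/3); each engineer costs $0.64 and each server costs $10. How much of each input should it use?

L* = 125, K* = 8

Cost minimization requires the marginal rate of technical substitution to equal the input-price ratio: MP_L/MP_K = w/r.
Here MP_L/MP_K = (1/3)·(K/L)/(1/3) = (K/L). Setting this equal to 0.64/10 = 0.064 gives K = 0.064L.
Substituting into y = 30: 3·L^(1/3)·(0.064L)^(1/3) = 30.
Solving, L = 125 and K = 8.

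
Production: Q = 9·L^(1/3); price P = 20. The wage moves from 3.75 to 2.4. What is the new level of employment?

From P·MP_L = w with MP_L = 3·L^(-2/3), the labor demand is L(w) = (60/w)^(3/2).
At w = 3.75: L = 64. At w = 2.4: L = 125.

L* = 125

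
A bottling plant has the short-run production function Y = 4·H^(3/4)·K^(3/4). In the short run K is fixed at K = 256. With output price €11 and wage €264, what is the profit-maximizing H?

H* = 4096

With K = 256, MP_H = (3/4)·4·H^(-1/4)·256^(3/4) = 192·H^(-1/4).
Profit maximization for a price taker requires P·MP_H = w: 11·192·H^(-1/4) = 264.
So H^(-1/4) = 0.125, which gives H = 4096.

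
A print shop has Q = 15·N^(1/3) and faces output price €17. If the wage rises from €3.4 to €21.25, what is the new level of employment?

N* = 8

From P·MP_N = w with MP_N = 5·N^(-2/3), the labor demand is N(w) = (85/w)^(3/2).
At w = 3.4: N = 125. At w = 21.25: N = 8.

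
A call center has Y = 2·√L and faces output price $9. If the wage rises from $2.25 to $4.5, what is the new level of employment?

From P·MP_L = w with MP_L = L^(-1/2), the labor demand is L(w) = (9/w)^(2).
At w = 2.25: L = 16. At w = 4.5: L = 4.

L* = 4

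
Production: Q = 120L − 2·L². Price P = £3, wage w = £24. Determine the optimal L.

The marginal product of L is MP_L = 120 − 4L.
A price-taking firm hires until the value of the marginal product equals the wage: P·MP_L = w, so 3·(120 − 4L) = 24.
Then 120 − 4L = 8, giving L = 28.

L* = 28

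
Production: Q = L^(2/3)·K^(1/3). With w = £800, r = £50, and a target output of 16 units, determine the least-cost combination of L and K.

L* = 8, K* = 64

Cost minimization requires the marginal rate of technical substitution to equal the input-price ratio: MP_L/MP_K = w/r.
Here MP_L/MP_K = (2/3)·(K/L)/(1/3) = 2·(K/L). Setting this equal to 800/50 = 16 gives K = 8L.
Substituting into Q = 16: L^(2/3)·(8L)^(1/3) = 16.
Solving, L = 8 and K = 64.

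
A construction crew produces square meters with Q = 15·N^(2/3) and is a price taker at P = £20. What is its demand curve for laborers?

MP_N = (2/3)·15·N^(-1/3) = 10·N^(-1/3).
Setting P·MP_N = w: 200·N^(-1/3) = w.
Solving for N: N^(-1/3) = w/200, so N = (200/w)^(3).

N(w) = 8000000/w³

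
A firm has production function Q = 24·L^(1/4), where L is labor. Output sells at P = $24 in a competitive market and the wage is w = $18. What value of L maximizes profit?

MP_L = (1/4)·24·L^(-3/4) = 6·L^(-3/4).
Profit maximization for a price taker requires P·MP_L = w: 24·6·L^(-3/4) = 18.
So L^(-3/4) = 0.125, which gives L = 16.

L* = 16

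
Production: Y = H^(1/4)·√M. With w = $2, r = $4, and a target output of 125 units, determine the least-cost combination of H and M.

Cost minimization requires the marginal rate of technical substitution to equal the input-price ratio: MP_H/MP_M = w/r.
Here MP_H/MP_M = (1/4)·(M/H)/(1/2) = 0.5·(M/H). Setting this equal to 2/4 = 0.5 gives M = H.
Substituting into Y = 125: H^(1/4)·(H)^(1/2) = 125.
Solving, H = 625 and M = 625.

H* = 625, M* = 625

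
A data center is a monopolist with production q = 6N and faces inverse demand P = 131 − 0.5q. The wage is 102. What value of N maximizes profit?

Marginal revenue from the inverse demand is MR = 131 − q.
The marginal product is MP_N = 6.
A monopolist hires until marginal revenue product equals the wage: MR·MP_N = w.
(131 − 6N)·6 = 102, so N = 19.

N* = 19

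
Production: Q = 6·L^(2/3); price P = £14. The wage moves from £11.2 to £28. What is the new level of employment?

From P·MP_L = w with MP_L = 4·L^(-1/3), the labor demand is L(w) = (56/w)^(3).
At w = 11.2: L = 125. At w = 28: L = 8.

L* = 8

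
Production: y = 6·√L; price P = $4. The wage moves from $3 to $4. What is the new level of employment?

From P·MP_L = w with MP_L = 3·L^(-1/2), the labor demand is L(w) = (12/w)^(2).
At w = 3: L = 16. At w = 4: L = 9.

L* = 9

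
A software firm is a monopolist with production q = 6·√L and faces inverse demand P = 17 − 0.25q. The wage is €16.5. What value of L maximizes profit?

Marginal revenue from the inverse demand is MR = 17 − 0.5q.
The marginal product is MP_L = 3·L^(-1/2).
A monopolist hires until marginal revenue product equals the wage: MR·MP_L = w.
At L, q = 6·√L. Substituting and solving: (17 − 3·√L)·3·L^(-1/2) = 16.5 gives L = 4.

L* = 4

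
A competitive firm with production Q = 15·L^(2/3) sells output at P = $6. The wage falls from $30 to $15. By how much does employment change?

ΔL = 56

From P·MP_L = w with MP_L = 10·L^(-1/3), the labor demand is L(w) = (60/w)^(3).
At w = 30: L = 8. At w = 15: L = 64.
ΔL = 64 − 8 = 56.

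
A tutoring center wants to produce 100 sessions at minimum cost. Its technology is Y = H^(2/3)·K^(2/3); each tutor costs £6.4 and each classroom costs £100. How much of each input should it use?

Cost minimization requires the marginal rate of technical substitution to equal the input-price ratio: MP_H/MP_K = w/r.
Here MP_H/MP_K = (2/3)·(K/H)/(2/3) = (K/H). Setting this equal to 6.4/100 = 0.064 gives K = 0.064H.
Substituting into Y = 100: H^(2/3)·(0.064H)^(2/3) = 100.
Solving, H = 125 and K = 8.

H* = 125, K* = 8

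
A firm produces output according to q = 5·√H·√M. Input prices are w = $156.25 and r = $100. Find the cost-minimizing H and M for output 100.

H* = 16, M* = 25

Cost minimization requires the marginal rate of technical substitution to equal the input-price ratio: MP_H/MP_M = w/r.
Here MP_H/MP_M = (1/2)·(M/H)/(1/2) = (M/H). Setting this equal to 156.25/100 = 1.5625 gives M = 1.5625H.
Substituting into q = 100: 5·H^(1/2)·(1.5625H)^(1/2) = 100.
Solving, H = 16 and M = 25.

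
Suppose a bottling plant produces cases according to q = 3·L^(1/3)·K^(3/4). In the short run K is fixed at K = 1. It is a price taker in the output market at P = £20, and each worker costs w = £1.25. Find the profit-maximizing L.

L* = 64

With K = 1, MP_L = (1/3)·3·L^(-2/3)·1^(3/4) = L^(-2/3).
Profit maximization for a price taker requires P·MP_L = w: 20·L^(-2/3) = 1.25.
So L^(-2/3) = 0.0625, which gives L = 64.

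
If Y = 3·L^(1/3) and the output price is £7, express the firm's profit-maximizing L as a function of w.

MP_L = (1/3)·3·L^(-2/3) = L^(-2/3).
Setting P·MP_L = w: 7·L^(-2/3) = w.
Solving for L: L^(-2/3) = w/7, so L = (7/w)^(3/2).

L(w) = (7/w)^(3/2)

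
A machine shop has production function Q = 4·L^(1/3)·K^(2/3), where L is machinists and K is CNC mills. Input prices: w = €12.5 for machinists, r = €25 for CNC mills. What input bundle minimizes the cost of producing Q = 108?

Cost minimization requires the marginal rate of technical substitution to equal the input-price ratio: MP_L/MP_K = w/r.
Here MP_L/MP_K = (1/3)·(K/L)/(2/3) = 0.5·(K/L). Setting this equal to 12.5/25 = 0.5 gives K = L.
Substituting into Q = 108: 4·L^(1/3)·(L)^(2/3) = 108.
Solving, L = 27 and K = 27.

L* = 27, K* = 27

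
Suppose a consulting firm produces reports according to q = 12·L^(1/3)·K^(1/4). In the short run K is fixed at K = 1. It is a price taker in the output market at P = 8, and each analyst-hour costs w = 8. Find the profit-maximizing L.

With K = 1, MP_L = (1/3)·12·L^(-2/3)·1^(1/4) = 4·L^(-2/3).
Profit maximization for a price taker requires P·MP_L = w: 8·4·L^(-2/3) = 8.
So L^(-2/3) = 0.25, which gives L = 8.

L* = 8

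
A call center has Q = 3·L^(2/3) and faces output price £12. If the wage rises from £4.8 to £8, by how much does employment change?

From P·MP_L = w with MP_L = 2·L^(-1/3), the labor demand is L(w) = (24/w)^(3).
At w = 4.8: L = 125. At w = 8: L = 27.
ΔL = 27 − 125 = -98.

ΔL = -98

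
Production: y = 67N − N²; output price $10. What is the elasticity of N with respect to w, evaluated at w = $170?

From P·MP_N = w with MP_N = 67 − 2N, labor demand is N(w) = (67 − w/10)/2.
dN/dw = −1/(20) = -0.05.
At w = 170, N = 25, so ε = (dN/dw)·(w/N) = (-0.05)·(170/25) = -0.34.

ε = -0.34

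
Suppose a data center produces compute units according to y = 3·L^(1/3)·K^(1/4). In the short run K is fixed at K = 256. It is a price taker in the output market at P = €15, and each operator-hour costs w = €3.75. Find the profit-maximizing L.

With K = 256, MP_L = (1/3)·3·L^(-2/3)·256^(1/4) = 4·L^(-2/3).
Profit maximization for a price taker requires P·MP_L = w: 15·4·L^(-2/3) = 3.75.
So L^(-2/3) = 0.0625, which gives L = 64.

L* = 64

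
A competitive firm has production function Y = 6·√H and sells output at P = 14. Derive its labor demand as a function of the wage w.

MP_H = (1/2)·6·H^(-1/2) = 3·H^(-1/2).
Setting P·MP_H = w: 42·H^(-1/2) = w.
Solving for H: H^(-1/2) = w/42, so H = (42/w)^(2).

H(w) = 1764/w²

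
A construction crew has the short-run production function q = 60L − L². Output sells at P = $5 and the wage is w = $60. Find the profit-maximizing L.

The marginal product of L is MP_L = 60 − 2L.
A price-taking firm hires until the value of the marginal product equals the wage: P·MP_L = w, so 5·(60 − 2L) = 60.
Then 60 − 2L = 12, giving L = 24.

L* = 24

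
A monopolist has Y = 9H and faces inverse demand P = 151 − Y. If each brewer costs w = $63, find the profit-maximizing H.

H* = 8

Marginal revenue from the inverse demand is MR = 151 − 2Y.
The marginal product is MP_H = 9.
A monopolist hires until marginal revenue product equals the wage: MR·MP_H = w.
(151 − 18H)·9 = 63, so H = 8.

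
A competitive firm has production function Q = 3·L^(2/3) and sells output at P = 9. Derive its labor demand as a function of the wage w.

MP_L = (2/3)·3·L^(-1/3) = 2·L^(-1/3).
Setting P·MP_L = w: 18·L^(-1/3) = w.
Solving for L: L^(-1/3) = w/18, so L = (18/w)^(3).

L(w) = 5832/w³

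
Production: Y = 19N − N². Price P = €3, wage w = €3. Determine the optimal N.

N* = 9

The marginal product of N is MP_N = 19 − 2N.
A price-taking firm hires until the value of the marginal product equals the wage: P·MP_N = w, so 3·(19 − 2N) = 3.
Then 19 − 2N = 1, giving N = 9.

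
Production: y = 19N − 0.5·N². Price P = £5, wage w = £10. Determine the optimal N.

N* = 17

The marginal product of N is MP_N = 19 − N.
A price-taking firm hires until the value of the marginal product equals the wage: P·MP_N = w, so 5·(19 − N) = 10.
Then 19 − N = 2, giving N = 17.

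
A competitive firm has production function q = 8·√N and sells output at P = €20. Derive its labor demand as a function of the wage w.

N(w) = 6400/w²

MP_N = (1/2)·8·N^(-1/2) = 4·N^(-1/2).
Setting P·MP_N = w: 80·N^(-1/2) = w.
Solving for N: N^(-1/2) = w/80, so N = (80/w)^(2).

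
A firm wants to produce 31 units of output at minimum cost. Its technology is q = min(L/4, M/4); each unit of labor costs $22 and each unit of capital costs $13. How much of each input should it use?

L* = 124, M* = 124

With a fixed-proportions technology, the cost-minimizing bundle uses no slack in either input: L/4 = M/4 = q.
So L = 4·31 = 124 and M = 4·31 = 124.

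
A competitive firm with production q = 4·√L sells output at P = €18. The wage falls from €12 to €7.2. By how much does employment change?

From P·MP_L = w with MP_L = 2·L^(-1/2), the labor demand is L(w) = (36/w)^(2).
At w = 12: L = 9. At w = 7.2: L = 25.
ΔL = 25 − 9 = 16.

ΔL = 16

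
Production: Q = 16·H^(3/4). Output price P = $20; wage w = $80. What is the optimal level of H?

MP_H = (3/4)·16·H^(-1/4) = 12·H^(-1/4).
Profit maximization for a price taker requires P·MP_H = w: 20·12·H^(-1/4) = 80.
So H^(-1/4) = 1/3, which gives H = 81.

H* = 81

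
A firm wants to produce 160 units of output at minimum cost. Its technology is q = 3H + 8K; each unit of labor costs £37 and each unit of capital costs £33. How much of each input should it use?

H* = 0, K* = 20

The inputs are perfect substitutes, so the firm uses whichever has the lower cost per unit of output.
Cost per unit of output via H is w/3 = 37/3; via K it is r/8 = 4.125. K is cheaper.
Producing q = 160 with K alone: H = 0, K = 20.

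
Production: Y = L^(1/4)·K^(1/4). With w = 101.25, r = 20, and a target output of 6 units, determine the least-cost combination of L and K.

Cost minimization requires the marginal rate of technical substitution to equal the input-price ratio: MP_L/MP_K = w/r.
Here MP_L/MP_K = (1/4)·(K/L)/(1/4) = (K/L). Setting this equal to 101.25/20 = 5.0625 gives K = 5.0625L.
Substituting into Y = 6: L^(1/4)·(5.0625L)^(1/4) = 6.
Solving, L = 16 and K = 81.

L* = 16, K* = 81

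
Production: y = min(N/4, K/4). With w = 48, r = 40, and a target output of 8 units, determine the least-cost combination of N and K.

N* = 32, K* = 32

With a fixed-proportions technology, the cost-minimizing bundle uses no slack in either input: N/4 = K/4 = y.
So N = 4·8 = 32 and K = 4·8 = 32.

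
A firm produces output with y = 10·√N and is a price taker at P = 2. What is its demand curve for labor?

N(w) = 100/w²

MP_N = (1/2)·10·N^(-1/2) = 5·N^(-1/2).
Setting P·MP_N = w: 10·N^(-1/2) = w.
Solving for N: N^(-1/2) = w/10, so N = (10/w)^(2).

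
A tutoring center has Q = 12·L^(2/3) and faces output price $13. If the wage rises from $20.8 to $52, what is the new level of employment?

L* = 8

From P·MP_L = w with MP_L = 8·L^(-1/3), the labor demand is L(w) = (104/w)^(3).
At w = 20.8: L = 125. At w = 52: L = 8.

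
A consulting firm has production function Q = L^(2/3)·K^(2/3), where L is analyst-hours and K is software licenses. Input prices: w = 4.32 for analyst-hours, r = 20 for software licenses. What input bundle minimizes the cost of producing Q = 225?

Cost minimization requires the marginal rate of technical substitution to equal the input-price ratio: MP_L/MP_K = w/r.
Here MP_L/MP_K = (2/3)·(K/L)/(2/3) = (K/L). Setting this equal to 4.32/20 = 0.216 gives K = 0.216L.
Substituting into Q = 225: L^(2/3)·(0.216L)^(2/3) = 225.
Solving, L = 125 and K = 27.

L* = 125, K* = 27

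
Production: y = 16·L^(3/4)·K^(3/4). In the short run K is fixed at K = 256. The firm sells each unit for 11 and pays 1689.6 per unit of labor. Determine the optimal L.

L* = 625

With K = 256, MP_L = (3/4)·16·L^(-1/4)·256^(3/4) = 768·L^(-1/4).
Profit maximization for a price taker requires P·MP_L = w: 11·768·L^(-1/4) = 1689.6.
So L^(-1/4) = 0.2, which gives L = 625.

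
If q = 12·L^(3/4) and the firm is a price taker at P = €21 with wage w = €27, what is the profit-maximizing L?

MP_L = (3/4)·12·L^(-1/4) = 9·L^(-1/4).
Profit maximization for a price taker requires P·MP_L = w: 21·9·L^(-1/4) = 27.
So L^(-1/4) = 1/7, which gives L = 2401.

L* = 2401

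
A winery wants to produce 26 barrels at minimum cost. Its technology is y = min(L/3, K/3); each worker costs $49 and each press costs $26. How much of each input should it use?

With a fixed-proportions technology, the cost-minimizing bundle uses no slack in either input: L/3 = K/3 = y.
So L = 3·26 = 78 and K = 3·26 = 78.

L* = 78, K* = 78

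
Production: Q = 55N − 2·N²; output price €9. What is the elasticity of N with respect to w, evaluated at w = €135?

ε = -0.375

From P·MP_N = w with MP_N = 55 − 4N, labor demand is N(w) = (55 − w/9)/4.
dN/dw = −1/(36) = -1/36.
At w = 135, N = 10, so ε = (dN/dw)·(w/N) = (-1/36)·(135/10) = -0.375.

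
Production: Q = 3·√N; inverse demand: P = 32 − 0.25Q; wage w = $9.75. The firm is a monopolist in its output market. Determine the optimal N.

N* = 16

Marginal revenue from the inverse demand is MR = 32 − 0.5Q.
The marginal product is MP_N = 1.5·N^(-1/2).
A monopolist hires until marginal revenue product equals the wage: MR·MP_N = w.
At N, Q = 3·√N. Substituting and solving: (32 − 1.5·√N)·1.5·N^(-1/2) = 9.75 gives N = 16.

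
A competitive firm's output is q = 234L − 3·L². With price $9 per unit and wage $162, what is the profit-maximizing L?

The marginal product of L is MP_L = 234 − 6L.
A price-taking firm hires until the value of the marginal product equals the wage: P·MP_L = w, so 9·(234 − 6L) = 162.
Then 234 − 6L = 18, giving L = 36.

L* = 36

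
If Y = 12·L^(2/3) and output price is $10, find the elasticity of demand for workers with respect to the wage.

MP_L = (2/3)·12·L^(-1/3), so P·MP_L = w gives 80·L^(-1/3) = w.
Solving, L(w) = (80/w)^(3). This is a constant-elasticity form: L ∝ w^(−3), so ε = −3.

ε = -3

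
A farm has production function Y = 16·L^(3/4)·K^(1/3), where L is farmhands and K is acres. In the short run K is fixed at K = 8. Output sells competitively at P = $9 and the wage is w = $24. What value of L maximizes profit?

With K = 8, MP_L = (3/4)·16·L^(-1/4)·8^(1/3) = 24·L^(-1/4).
Profit maximization for a price taker requires P·MP_L = w: 9·24·L^(-1/4) = 24.
So L^(-1/4) = 1/9, which gives L = 6561.

L* = 6561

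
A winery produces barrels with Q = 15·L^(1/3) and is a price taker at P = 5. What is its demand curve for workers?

MP_L = (1/3)·15·L^(-2/3) = 5·L^(-2/3).
Setting P·MP_L = w: 25·L^(-2/3) = w.
Solving for L: L^(-2/3) = w/25, so L = (25/w)^(3/2).

L(w) = (25/w)^(3/2)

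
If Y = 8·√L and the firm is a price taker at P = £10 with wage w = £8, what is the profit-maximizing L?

L* = 25

MP_L = (1/2)·8·L^(-1/2) = 4·L^(-1/2).
Profit maximization for a price taker requires P·MP_L = w: 10·4·L^(-1/2) = 8.
So L^(-1/2) = 0.2, which gives L = 25.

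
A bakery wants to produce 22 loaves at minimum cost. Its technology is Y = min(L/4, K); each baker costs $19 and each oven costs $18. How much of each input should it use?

With a fixed-proportions technology, the cost-minimizing bundle uses no slack in either input: L/4 = K = Y.
So L = 4·22 = 88 and K = 22.

L* = 88, K* = 22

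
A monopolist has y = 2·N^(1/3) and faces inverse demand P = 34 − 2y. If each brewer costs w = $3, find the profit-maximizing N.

Marginal revenue from the inverse demand is MR = 34 − 4y.
The marginal product is MP_N = (2/3)·N^(-2/3).
A monopolist hires until marginal revenue product equals the wage: MR·MP_N = w.
At N, y = 2·N^(1/3). Substituting and solving: (34 − 8·N^(1/3))·(2/3)·N^(-2/3) = 3 gives N = 8.

N* = 8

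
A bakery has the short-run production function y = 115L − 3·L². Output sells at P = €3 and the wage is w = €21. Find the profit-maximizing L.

The marginal product of L is MP_L = 115 − 6L.
A price-taking firm hires until the value of the marginal product equals the wage: P·MP_L = w, so 3·(115 − 6L) = 21.
Then 115 − 6L = 7, giving L = 18.

L* = 18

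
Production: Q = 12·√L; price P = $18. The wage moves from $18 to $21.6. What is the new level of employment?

L* = 25

From P·MP_L = w with MP_L = 6·L^(-1/2), the labor demand is L(w) = (108/w)^(2).
At w = 18: L = 36. At w = 21.6: L = 25.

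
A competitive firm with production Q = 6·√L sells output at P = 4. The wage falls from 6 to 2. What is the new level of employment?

From P·MP_L = w with MP_L = 3·L^(-1/2), the labor demand is L(w) = (12/w)^(2).
At w = 6: L = 4. At w = 2: L = 36.

L* = 36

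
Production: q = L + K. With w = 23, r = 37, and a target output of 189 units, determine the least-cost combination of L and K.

L* = 189, K* = 0

The inputs are perfect substitutes, so the firm uses whichever has the lower cost per unit of output.
Cost per unit of output via L is 23; via K it is 37. L is cheaper.
Producing q = 189 with L alone: L = 189, K = 0.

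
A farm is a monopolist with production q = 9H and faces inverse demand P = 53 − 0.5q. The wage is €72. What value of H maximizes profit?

H* = 5

Marginal revenue from the inverse demand is MR = 53 − q.
The marginal product is MP_H = 9.
A monopolist hires until marginal revenue product equals the wage: MR·MP_H = w.
(53 − 9H)·9 = 72, so H = 5.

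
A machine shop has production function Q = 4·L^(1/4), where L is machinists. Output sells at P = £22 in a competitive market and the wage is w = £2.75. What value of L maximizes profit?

L* = 16

MP_L = (1/4)·4·L^(-3/4) = L^(-3/4).
Profit maximization for a price taker requires P·MP_L = w: 22·L^(-3/4) = 2.75.
So L^(-3/4) = 0.125, which gives L = 16.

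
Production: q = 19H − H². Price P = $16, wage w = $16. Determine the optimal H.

H* = 9

The marginal product of H is MP_H = 19 − 2H.
A price-taking firm hires until the value of the marginal product equals the wage: P·MP_H = w, so 16·(19 − 2H) = 16.
Then 19 − 2H = 1, giving H = 9.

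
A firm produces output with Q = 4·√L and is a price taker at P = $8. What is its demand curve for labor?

L(w) = 256/w²

MP_L = (1/2)·4·L^(-1/2) = 2·L^(-1/2).
Setting P·MP_L = w: 16·L^(-1/2) = w.
Solving for L: L^(-1/2) = w/16, so L = (16/w)^(2).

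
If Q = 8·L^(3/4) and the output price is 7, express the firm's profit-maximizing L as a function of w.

MP_L = (3/4)·8·L^(-1/4) = 6·L^(-1/4).
Setting P·MP_L = w: 42·L^(-1/4) = w.
Solving for L: L^(-1/4) = w/42, so L = (42/w)^(4).

L(w) = 3111696/w^(4)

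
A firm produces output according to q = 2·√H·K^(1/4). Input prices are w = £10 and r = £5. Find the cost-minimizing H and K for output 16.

H* = 16, K* = 16

Cost minimization requires the marginal rate of technical substitution to equal the input-price ratio: MP_H/MP_K = w/r.
Here MP_H/MP_K = (1/2)·(K/H)/(1/4) = 2·(K/H). Setting this equal to 10/5 = 2 gives K = H.
Substituting into q = 16: 2·H^(1/2)·(H)^(1/4) = 16.
Solving, H = 16 and K = 16.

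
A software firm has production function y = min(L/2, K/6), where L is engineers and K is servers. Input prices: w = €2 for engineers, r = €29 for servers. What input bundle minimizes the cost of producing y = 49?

With a fixed-proportions technology, the cost-minimizing bundle uses no slack in either input: L/2 = K/6 = y.
So L = 2·49 = 98 and K = 6·49 = 294.

L* = 98, K* = 294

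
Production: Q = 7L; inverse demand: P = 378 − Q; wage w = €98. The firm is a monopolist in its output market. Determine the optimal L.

Marginal revenue from the inverse demand is MR = 378 − 2Q.
The marginal product is MP_L = 7.
A monopolist hires until marginal revenue product equals the wage: MR·MP_L = w.
(378 − 14L)·7 = 98, so L = 26.

L* = 26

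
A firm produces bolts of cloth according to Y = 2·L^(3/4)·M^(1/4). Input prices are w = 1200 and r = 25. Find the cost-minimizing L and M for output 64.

Cost minimization requires the marginal rate of technical substitution to equal the input-price ratio: MP_L/MP_M = w/r.
Here MP_L/MP_M = (3/4)·(M/L)/(1/4) = 3·(M/L). Setting this equal to 1200/25 = 48 gives M = 16L.
Substituting into Y = 64: 2·L^(3/4)·(16L)^(1/4) = 64.
Solving, L = 16 and M = 256.

L* = 16, M* = 256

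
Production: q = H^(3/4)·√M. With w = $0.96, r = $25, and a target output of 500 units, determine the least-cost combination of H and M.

H* = 625, M* = 16

Cost minimization requires the marginal rate of technical substitution to equal the input-price ratio: MP_H/MP_M = w/r.
Here MP_H/MP_M = (3/4)·(M/H)/(1/2) = 1.5·(M/H). Setting this equal to 0.96/25 = 0.0384 gives M = 0.0256H.
Substituting into q = 500: H^(3/4)·(0.0256H)^(1/2) = 500.
Solving, H = 625 and M = 16.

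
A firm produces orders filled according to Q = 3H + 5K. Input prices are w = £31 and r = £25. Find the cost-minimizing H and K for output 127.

The inputs are perfect substitutes, so the firm uses whichever has the lower cost per unit of output.
Cost per unit of output via H is w/3 = 31/3; via K it is r/5 = 5. K is cheaper.
Producing Q = 127 with K alone: H = 0, K = 25.4.

H* = 0, K* = 25.4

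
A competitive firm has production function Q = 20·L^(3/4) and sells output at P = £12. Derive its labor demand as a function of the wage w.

MP_L = (3/4)·20·L^(-1/4) = 15·L^(-1/4).
Setting P·MP_L = w: 180·L^(-1/4) = w.
Solving for L: L^(-1/4) = w/180, so L = (180/w)^(4).

L(w) = (180/w)^(4)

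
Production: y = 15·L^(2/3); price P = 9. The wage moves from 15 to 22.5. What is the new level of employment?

L* = 64

From P·MP_L = w with MP_L = 10·L^(-1/3), the labor demand is L(w) = (90/w)^(3).
At w = 15: L = 216. At w = 22.5: L = 64.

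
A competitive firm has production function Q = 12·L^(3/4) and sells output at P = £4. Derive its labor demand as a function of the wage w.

L(w) = 1679616/w^(4)

MP_L = (3/4)·12·L^(-1/4) = 9·L^(-1/4).
Setting P·MP_L = w: 36·L^(-1/4) = w.
Solving for L: L^(-1/4) = w/36, so L = (36/w)^(4).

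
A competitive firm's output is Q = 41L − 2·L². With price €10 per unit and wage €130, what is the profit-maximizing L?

L* = 7

The marginal product of L is MP_L = 41 − 4L.
A price-taking firm hires until the value of the marginal product equals the wage: P·MP_L = w, so 10·(41 − 4L) = 130.
Then 41 − 4L = 13, giving L = 7.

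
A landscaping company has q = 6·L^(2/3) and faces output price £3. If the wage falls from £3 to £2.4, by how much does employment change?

From P·MP_L = w with MP_L = 4·L^(-1/3), the labor demand is L(w) = (12/w)^(3).
At w = 3: L = 64. At w = 2.4: L = 125.
ΔL = 125 − 64 = 61.

ΔL = 61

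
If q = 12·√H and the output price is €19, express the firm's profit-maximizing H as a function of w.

MP_H = (1/2)·12·H^(-1/2) = 6·H^(-1/2).
Setting P·MP_H = w: 114·H^(-1/2) = w.
Solving for H: H^(-1/2) = w/114, so H = (114/w)^(2).

H(w) = 12996/w²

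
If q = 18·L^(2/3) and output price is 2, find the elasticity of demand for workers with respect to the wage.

MP_L = (2/3)·18·L^(-1/3), so P·MP_L = w gives 24·L^(-1/3) = w.
Solving, L(w) = (24/w)^(3). This is a constant-elasticity form: L ∝ w^(−3), so ε = −3.

ε = -3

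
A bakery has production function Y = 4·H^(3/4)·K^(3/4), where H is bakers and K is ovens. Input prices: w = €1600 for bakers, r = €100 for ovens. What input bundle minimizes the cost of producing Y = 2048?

H* = 16, K* = 256

Cost minimization requires the marginal rate of technical substitution to equal the input-price ratio: MP_H/MP_K = w/r.
Here MP_H/MP_K = (3/4)·(K/H)/(3/4) = (K/H). Setting this equal to 1600/100 = 16 gives K = 16H.
Substituting into Y = 2048: 4·H^(3/4)·(16H)^(3/4) = 2048.
Solving, H = 16 and K = 256.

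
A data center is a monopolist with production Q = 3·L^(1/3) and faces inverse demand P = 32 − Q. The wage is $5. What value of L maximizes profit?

L* = 8

Marginal revenue from the inverse demand is MR = 32 − 2Q.
The marginal product is MP_L = L^(-2/3).
A monopolist hires until marginal revenue product equals the wage: MR·MP_L = w.
At L, Q = 3·L^(1/3). Substituting and solving: (32 − 6·L^(1/3))·L^(-2/3) = 5 gives L = 8.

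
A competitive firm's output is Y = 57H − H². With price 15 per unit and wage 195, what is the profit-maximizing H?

H* = 22

The marginal product of H is MP_H = 57 − 2H.
A price-taking firm hires until the value of the marginal product equals the wage: P·MP_H = w, so 15·(57 − 2H) = 195.
Then 57 − 2H = 13, giving H = 22.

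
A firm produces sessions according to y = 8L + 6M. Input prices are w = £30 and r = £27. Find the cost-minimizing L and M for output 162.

The inputs are perfect substitutes, so the firm uses whichever has the lower cost per unit of output.
Cost per unit of output via L is w/8 = 3.75; via M it is r/6 = 4.5. L is cheaper.
Producing y = 162 with L alone: L = 20.25, M = 0.

L* = 20.25, M* = 0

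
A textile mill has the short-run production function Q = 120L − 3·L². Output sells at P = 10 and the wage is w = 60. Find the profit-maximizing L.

The marginal product of L is MP_L = 120 − 6L.
A price-taking firm hires until the value of the marginal product equals the wage: P·MP_L = w, so 10·(120 − 6L) = 60.
Then 120 − 6L = 6, giving L = 19.

L* = 19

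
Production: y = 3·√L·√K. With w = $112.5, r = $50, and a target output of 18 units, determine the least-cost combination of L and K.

L* = 4, K* = 9

Cost minimization requires the marginal rate of technical substitution to equal the input-price ratio: MP_L/MP_K = w/r.
Here MP_L/MP_K = (1/2)·(K/L)/(1/2) = (K/L). Setting this equal to 112.5/50 = 2.25 gives K = 2.25L.
Substituting into y = 18: 3·L^(1/2)·(2.25L)^(1/2) = 18.
Solving, L = 4 and K = 9.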